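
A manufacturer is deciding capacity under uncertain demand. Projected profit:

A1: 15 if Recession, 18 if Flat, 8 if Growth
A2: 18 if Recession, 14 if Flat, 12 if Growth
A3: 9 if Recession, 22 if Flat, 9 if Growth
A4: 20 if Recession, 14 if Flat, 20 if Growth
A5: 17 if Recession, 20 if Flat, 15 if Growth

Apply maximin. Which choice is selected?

A5

Row minima: A1=8, A2=12, A3=9, A4=14, A5=15
Best worst-case = 15 → A5.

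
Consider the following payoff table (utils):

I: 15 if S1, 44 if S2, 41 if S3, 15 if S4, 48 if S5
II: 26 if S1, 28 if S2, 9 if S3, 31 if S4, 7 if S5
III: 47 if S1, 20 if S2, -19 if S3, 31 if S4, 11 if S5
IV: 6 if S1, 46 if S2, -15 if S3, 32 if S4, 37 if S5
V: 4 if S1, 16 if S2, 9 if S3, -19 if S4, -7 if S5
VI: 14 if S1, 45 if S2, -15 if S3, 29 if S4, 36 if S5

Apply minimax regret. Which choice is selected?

Column bests: S1=47, S2=46, S3=41, S4=32, S5=48.
I regrets: 32, 2, 0, 17, 0 → max 32
II regrets: 21, 18, 32, 1, 41 → max 41
III regrets: 0, 26, 60, 1, 37 → max 60
IV regrets: 41, 0, 56, 0, 11 → max 56
V regrets: 43, 30, 32, 51, 55 → max 55
VI regrets: 33, 1, 56, 3, 12 → max 56
Smallest max regret = 32 → I.

I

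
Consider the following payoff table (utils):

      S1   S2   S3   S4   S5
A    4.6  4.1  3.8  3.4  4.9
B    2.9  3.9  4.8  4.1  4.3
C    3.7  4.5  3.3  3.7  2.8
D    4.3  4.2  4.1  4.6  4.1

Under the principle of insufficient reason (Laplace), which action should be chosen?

Row averages: A=4.16, B=4, C=3.6, D=4.26
Highest average = 4.26 → D.

D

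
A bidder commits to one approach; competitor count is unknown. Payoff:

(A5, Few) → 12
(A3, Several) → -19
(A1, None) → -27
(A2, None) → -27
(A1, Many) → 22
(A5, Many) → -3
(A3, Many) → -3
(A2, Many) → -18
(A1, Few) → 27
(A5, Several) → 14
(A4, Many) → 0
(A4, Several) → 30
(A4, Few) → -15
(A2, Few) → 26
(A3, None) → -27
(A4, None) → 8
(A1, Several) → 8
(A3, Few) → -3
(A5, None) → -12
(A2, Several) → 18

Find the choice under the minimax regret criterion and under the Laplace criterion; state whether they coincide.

minimax regret → A5; laplace → A1 (disagree)

Column bests: None=8, Few=27, Several=30, Many=22.
A1 regrets: 35, 0, 22, 0 → max 35
A2 regrets: 35, 1, 12, 40 → max 40
A3 regrets: 35, 30, 49, 25 → max 49
A4 regrets: 0, 42, 0, 22 → max 42
A5 regrets: 20, 15, 16, 25 → max 25
Smallest max regret = 25 → A5.
Row averages: A1=7.5, A2=-0.25, A3=-13, A4=5.75, A5=2.75
Highest average = 7.5 → A1.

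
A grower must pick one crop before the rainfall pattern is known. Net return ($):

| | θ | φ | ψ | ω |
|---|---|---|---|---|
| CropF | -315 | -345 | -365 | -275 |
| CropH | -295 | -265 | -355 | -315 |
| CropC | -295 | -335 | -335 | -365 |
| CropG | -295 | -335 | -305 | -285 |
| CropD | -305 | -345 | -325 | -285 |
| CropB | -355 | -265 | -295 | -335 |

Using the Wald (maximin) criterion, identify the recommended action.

CropG

Row minima: CropF=-365, CropH=-355, CropC=-365, CropG=-335, CropD=-345, CropB=-355
Best worst-case = -335 → CropG.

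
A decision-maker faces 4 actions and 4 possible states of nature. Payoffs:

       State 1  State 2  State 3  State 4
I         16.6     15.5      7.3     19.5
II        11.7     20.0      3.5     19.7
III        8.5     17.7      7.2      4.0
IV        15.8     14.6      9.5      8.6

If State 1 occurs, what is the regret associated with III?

8.1

Best payoff under State 1 is 16.6.
Regret = 16.6 − 8.5 = 8.1.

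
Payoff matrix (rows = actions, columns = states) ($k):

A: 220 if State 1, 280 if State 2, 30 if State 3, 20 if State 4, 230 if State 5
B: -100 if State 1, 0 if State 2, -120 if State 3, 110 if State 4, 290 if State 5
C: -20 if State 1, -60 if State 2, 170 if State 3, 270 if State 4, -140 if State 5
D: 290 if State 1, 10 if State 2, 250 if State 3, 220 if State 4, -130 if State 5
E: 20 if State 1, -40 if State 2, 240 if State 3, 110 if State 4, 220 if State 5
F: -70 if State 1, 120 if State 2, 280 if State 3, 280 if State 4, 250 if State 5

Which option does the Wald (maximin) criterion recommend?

A

Row minima: A=20, B=-120, C=-140, D=-130, E=-40, F=-70
Best worst-case = 20 → A.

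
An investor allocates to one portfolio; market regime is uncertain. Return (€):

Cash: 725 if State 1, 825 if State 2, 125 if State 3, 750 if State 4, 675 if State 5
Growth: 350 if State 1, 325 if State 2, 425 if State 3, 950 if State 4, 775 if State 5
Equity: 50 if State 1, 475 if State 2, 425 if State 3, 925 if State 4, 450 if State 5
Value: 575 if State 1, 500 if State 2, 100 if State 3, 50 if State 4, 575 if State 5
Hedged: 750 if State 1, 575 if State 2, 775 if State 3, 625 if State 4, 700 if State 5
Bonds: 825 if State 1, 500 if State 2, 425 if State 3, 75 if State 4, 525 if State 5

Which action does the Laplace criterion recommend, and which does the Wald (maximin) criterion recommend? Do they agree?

Row averages: Cash=620, Growth=565, Equity=465, Value=360, Hedged=685, Bonds=470
Highest average = 685 → Hedged.
Row minima: Cash=125, Growth=325, Equity=50, Value=50, Hedged=575, Bonds=75
Best worst-case = 575 → Hedged.

laplace → Hedged; maximin → Hedged (agree)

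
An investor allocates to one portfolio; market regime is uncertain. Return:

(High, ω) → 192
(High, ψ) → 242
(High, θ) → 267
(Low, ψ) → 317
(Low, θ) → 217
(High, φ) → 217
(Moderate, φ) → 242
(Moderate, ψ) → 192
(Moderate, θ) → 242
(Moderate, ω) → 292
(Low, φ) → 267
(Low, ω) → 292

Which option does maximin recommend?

Row minima: Low=217, Moderate=192, High=192
Best worst-case = 217 → Low.

Low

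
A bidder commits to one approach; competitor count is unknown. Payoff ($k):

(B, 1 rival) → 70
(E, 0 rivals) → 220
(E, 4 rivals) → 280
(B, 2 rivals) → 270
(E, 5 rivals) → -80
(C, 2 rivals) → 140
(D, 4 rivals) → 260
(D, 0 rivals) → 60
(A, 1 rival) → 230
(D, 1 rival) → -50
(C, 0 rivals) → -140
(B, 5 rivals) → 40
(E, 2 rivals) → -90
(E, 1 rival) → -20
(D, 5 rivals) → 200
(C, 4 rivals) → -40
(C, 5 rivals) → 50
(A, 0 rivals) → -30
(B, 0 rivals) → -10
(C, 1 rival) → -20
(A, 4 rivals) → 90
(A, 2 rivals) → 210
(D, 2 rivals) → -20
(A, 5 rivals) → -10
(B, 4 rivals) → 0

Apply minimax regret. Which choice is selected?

Column bests: 0 rivals=220, 1 rival=230, 2 rivals=270, 4 rivals=280, 5 rivals=200.
A regrets: 250, 0, 60, 190, 210 → max 250
B regrets: 230, 160, 0, 280, 160 → max 280
C regrets: 360, 250, 130, 320, 150 → max 360
D regrets: 160, 280, 290, 20, 0 → max 290
E regrets: 0, 250, 360, 0, 280 → max 360
Smallest max regret = 250 → A.

A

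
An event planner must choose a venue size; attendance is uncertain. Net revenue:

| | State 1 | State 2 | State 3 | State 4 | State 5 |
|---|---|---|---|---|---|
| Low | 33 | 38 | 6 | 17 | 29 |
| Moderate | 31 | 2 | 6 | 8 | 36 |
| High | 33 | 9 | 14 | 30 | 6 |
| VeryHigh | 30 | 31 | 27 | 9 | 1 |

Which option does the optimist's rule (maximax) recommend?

Low

Row maxima: Low=38, Moderate=36, High=33, VeryHigh=31
Best best-case = 38 → Low.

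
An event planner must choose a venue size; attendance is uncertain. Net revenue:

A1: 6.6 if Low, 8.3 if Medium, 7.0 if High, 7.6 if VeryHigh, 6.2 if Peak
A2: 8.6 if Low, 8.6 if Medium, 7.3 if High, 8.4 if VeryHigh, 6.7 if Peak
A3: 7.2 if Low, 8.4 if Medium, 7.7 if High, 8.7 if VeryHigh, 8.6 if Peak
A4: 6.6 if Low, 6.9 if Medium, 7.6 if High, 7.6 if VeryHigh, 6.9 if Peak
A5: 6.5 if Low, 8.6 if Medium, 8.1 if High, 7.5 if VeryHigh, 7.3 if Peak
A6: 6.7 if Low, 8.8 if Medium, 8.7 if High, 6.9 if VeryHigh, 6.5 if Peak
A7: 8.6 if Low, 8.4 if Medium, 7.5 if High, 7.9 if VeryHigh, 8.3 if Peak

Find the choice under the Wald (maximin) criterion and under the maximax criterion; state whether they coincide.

Row minima: A1=6.2, A2=6.7, A3=7.2, A4=6.6, A5=6.5, A6=6.5, A7=7.5
Best worst-case = 7.5 → A7.
Row maxima: A1=8.3, A2=8.6, A3=8.7, A4=7.6, A5=8.6, A6=8.8, A7=8.6
Best best-case = 8.8 → A6.

maximin → A7; maximax → A6 (disagree)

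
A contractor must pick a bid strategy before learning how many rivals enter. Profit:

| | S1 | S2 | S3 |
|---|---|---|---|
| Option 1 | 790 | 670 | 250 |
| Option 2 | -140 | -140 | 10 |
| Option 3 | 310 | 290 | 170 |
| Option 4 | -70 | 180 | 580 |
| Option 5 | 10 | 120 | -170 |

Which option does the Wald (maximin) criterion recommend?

Row minima: Option 1=250, Option 2=-140, Option 3=170, Option 4=-70, Option 5=-170
Best worst-case = 250 → Option 1.

Option 1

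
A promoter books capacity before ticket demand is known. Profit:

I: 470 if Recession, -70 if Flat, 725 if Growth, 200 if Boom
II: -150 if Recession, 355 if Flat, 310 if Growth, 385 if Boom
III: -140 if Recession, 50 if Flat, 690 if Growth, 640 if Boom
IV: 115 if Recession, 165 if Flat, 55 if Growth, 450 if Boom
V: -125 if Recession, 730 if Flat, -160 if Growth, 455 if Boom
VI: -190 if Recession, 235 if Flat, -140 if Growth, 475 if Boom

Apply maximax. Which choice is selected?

Row maxima: I=725, II=385, III=690, IV=450, V=730, VI=475
Best best-case = 730 → V.

V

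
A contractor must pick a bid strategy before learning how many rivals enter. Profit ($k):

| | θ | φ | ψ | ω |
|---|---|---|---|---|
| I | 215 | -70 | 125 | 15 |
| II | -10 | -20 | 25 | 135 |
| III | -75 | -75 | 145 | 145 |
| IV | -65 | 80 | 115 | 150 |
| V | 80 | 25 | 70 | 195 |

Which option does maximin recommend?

Row minima: I=-70, II=-20, III=-75, IV=-65, V=25
Best worst-case = 25 → V.

V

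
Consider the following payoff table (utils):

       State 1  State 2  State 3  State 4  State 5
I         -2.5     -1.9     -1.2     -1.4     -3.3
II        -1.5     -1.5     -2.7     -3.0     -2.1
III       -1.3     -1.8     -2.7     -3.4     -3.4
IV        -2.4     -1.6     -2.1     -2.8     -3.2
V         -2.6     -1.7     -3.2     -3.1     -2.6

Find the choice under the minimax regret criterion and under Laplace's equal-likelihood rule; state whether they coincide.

minimax regret → I; laplace → I (agree)

Column bests: State 1=-1.3, State 2=-1.5, State 3=-1.2, State 4=-1.4, State 5=-2.1.
I regrets: 1.2, 0.4, 0.0, 0.0, 1.2 → max 1.2
II regrets: 0.2, 0.0, 1.5, 1.6, 0.0 → max 1.6
III regrets: 0.0, 0.3, 1.5, 2.0, 1.3 → max 2.0
IV regrets: 1.1, 0.1, 0.9, 1.4, 1.1 → max 1.4
V regrets: 1.3, 0.2, 2.0, 1.7, 0.5 → max 2.0
Smallest max regret = 1.2 → I.
Row averages: I=-2.06, II=-2.16, III=-2.52, IV=-2.42, V=-2.64
Highest average = -2.06 → I.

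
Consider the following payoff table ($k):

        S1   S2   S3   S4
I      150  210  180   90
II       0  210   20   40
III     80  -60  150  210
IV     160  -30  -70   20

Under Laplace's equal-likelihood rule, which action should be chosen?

I

Row averages: I=157.5, II=67.5, III=95, IV=20
Highest average = 157.5 → I.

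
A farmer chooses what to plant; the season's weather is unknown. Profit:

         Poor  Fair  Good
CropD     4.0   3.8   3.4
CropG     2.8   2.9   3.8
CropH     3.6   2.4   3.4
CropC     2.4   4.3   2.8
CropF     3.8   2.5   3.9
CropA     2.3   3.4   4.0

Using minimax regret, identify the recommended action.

Column bests: Poor=4.0, Fair=4.3, Good=4.0.
CropD regrets: 0.0, 0.5, 0.6 → max 0.6
CropG regrets: 1.2, 1.4, 0.2 → max 1.4
CropH regrets: 0.4, 1.9, 0.6 → max 1.9
CropC regrets: 1.6, 0.0, 1.2 → max 1.6
CropF regrets: 0.2, 1.8, 0.1 → max 1.8
CropA regrets: 1.7, 0.9, 0.0 → max 1.7
Smallest max regret = 0.6 → CropD.

CropD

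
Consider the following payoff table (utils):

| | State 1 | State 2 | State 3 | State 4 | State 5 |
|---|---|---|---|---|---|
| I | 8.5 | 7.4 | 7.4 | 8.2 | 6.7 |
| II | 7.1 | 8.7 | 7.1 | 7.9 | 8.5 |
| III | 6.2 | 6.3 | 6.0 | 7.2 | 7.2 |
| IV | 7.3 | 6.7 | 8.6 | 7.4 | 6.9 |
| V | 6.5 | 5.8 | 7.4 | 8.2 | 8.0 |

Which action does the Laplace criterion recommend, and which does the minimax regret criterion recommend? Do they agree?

laplace → II; minimax regret → II (agree)

Row averages: I=7.64, II=7.86, III=6.58, IV=7.38, V=7.18
Highest average = 7.86 → II.
Column bests: State 1=8.5, State 2=8.7, State 3=8.6, State 4=8.2, State 5=8.5.
I regrets: 0.0, 1.3, 1.2, 0.0, 1.8 → max 1.8
II regrets: 1.4, 0.0, 1.5, 0.3, 0.0 → max 1.5
III regrets: 2.3, 2.4, 2.6, 1.0, 1.3 → max 2.6
IV regrets: 1.2, 2.0, 0.0, 0.8, 1.6 → max 2.0
V regrets: 2.0, 2.9, 1.2, 0.0, 0.5 → max 2.9
Smallest max regret = 1.5 → II.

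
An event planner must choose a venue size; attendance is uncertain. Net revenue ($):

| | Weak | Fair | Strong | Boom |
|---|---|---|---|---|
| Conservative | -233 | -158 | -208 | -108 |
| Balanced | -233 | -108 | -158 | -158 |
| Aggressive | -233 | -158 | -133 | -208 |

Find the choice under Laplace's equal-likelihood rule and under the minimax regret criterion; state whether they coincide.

Row averages: Conservative=-176.75, Balanced=-164.25, Aggressive=-183
Highest average = -164.25 → Balanced.
Column bests: Weak=-233, Fair=-108, Strong=-133, Boom=-108.
Conservative regrets: 0, 50, 75, 0 → max 75
Balanced regrets: 0, 0, 25, 50 → max 50
Aggressive regrets: 0, 50, 0, 100 → max 100
Smallest max regret = 50 → Balanced.

laplace → Balanced; minimax regret → Balanced (agree)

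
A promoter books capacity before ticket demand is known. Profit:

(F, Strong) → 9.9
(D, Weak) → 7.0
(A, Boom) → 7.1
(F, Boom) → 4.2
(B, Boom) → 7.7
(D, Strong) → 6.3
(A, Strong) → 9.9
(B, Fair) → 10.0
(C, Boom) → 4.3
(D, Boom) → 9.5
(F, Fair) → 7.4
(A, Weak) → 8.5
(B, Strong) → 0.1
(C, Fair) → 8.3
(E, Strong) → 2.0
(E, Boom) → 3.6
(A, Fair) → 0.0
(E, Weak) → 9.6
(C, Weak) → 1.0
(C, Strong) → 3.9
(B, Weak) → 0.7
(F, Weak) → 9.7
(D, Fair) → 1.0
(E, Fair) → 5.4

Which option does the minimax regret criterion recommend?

Column bests: Weak=9.7, Fair=10.0, Strong=9.9, Boom=9.5.
A regrets: 1.2, 10.0, 0.0, 2.4 → max 10.0
B regrets: 9.0, 0.0, 9.8, 1.8 → max 9.8
C regrets: 8.7, 1.7, 6.0, 5.2 → max 8.7
D regrets: 2.7, 9.0, 3.6, 0.0 → max 9.0
E regrets: 0.1, 4.6, 7.9, 5.9 → max 7.9
F regrets: 0.0, 2.6, 0.0, 5.3 → max 5.3
Smallest max regret = 5.3 → F.

F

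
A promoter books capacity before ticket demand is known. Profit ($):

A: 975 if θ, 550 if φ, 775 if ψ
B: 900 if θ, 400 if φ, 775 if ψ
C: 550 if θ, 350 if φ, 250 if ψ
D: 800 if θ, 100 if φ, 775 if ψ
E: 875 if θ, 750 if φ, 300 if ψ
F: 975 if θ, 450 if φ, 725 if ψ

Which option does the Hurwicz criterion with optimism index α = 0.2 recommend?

A

A: 0.2·975 + 0.8·550 = 635
B: 0.2·900 + 0.8·400 = 500
C: 0.2·550 + 0.8·250 = 310
D: 0.2·800 + 0.8·100 = 240
E: 0.2·875 + 0.8·300 = 415
F: 0.2·975 + 0.8·450 = 555
Highest Hurwicz score = 635 → A.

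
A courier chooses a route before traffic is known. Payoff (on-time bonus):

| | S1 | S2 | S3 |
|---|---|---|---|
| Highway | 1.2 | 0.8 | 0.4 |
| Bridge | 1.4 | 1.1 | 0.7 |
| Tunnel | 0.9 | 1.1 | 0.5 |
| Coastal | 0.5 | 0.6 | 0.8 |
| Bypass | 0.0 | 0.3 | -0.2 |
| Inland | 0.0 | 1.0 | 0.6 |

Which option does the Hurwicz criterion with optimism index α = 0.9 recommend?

Bridge

Highway: 0.9·1.2 + 0.1·0.4 = 1.12
Bridge: 0.9·1.4 + 0.1·0.7 = 1.33
Tunnel: 0.9·1.1 + 0.1·0.5 = 1.04
Coastal: 0.9·0.8 + 0.1·0.5 = 0.77
Bypass: 0.9·0.3 + 0.1·(-0.2) = 0.25
Inland: 0.9·1.0 + 0.1·0.0 = 0.9
Highest Hurwicz score = 1.33 → Bridge.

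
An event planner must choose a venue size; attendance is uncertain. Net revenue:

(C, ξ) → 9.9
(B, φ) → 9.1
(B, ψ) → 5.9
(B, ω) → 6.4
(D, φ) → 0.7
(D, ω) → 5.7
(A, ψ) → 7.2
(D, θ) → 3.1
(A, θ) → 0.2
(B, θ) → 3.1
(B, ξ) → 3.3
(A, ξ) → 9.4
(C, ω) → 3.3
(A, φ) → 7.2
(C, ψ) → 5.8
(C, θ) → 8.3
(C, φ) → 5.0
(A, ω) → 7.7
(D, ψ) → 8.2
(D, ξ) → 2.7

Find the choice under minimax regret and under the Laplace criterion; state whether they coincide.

minimax regret → C; laplace → C (agree)

Column bests: θ=8.3, φ=9.1, ψ=8.2, ω=7.7, ξ=9.9.
A regrets: 8.1, 1.9, 1.0, 0.0, 0.5 → max 8.1
B regrets: 5.2, 0.0, 2.3, 1.3, 6.6 → max 6.6
C regrets: 0.0, 4.1, 2.4, 4.4, 0.0 → max 4.4
D regrets: 5.2, 8.4, 0.0, 2.0, 7.2 → max 8.4
Smallest max regret = 4.4 → C.
Row averages: A=6.34, B=5.56, C=6.46, D=4.08
Highest average = 6.46 → C.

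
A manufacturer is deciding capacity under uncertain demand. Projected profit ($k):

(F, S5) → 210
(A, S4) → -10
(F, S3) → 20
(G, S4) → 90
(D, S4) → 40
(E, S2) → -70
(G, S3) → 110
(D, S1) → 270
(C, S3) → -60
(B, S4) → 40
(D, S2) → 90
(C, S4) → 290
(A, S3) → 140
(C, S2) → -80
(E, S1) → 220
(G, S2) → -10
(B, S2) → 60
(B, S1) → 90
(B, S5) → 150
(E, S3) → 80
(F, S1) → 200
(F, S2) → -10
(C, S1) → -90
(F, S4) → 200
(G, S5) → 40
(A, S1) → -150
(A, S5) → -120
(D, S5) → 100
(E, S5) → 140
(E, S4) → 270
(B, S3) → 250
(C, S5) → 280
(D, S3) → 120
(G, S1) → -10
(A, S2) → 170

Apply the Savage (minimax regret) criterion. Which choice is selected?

Column bests: S1=270, S2=170, S3=250, S4=290, S5=280.
A regrets: 420, 0, 110, 300, 400 → max 420
B regrets: 180, 110, 0, 250, 130 → max 250
C regrets: 360, 250, 310, 0, 0 → max 360
D regrets: 0, 80, 130, 250, 180 → max 250
E regrets: 50, 240, 170, 20, 140 → max 240
F regrets: 70, 180, 230, 90, 70 → max 230
G regrets: 280, 180, 140, 200, 240 → max 280
Smallest max regret = 230 → F.

F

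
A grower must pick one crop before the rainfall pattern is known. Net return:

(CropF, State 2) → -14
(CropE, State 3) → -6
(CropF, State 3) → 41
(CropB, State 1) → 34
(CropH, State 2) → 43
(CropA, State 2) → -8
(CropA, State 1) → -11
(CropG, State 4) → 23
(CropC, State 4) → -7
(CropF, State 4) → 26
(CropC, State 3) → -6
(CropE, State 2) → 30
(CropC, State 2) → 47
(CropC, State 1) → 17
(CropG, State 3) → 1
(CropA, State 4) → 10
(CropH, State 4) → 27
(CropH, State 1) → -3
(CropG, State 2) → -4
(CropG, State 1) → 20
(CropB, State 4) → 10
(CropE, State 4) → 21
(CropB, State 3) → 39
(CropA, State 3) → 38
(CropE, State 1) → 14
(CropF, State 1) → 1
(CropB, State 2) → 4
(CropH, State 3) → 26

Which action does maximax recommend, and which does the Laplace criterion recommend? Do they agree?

Row maxima: CropC=47, CropH=43, CropE=30, CropG=23, CropB=39, CropA=38, CropF=41
Best best-case = 47 → CropC.
Row averages: CropC=12.75, CropH=23.25, CropE=14.75, CropG=10, CropB=21.75, CropA=7.25, CropF=13.5
Highest average = 23.25 → CropH.

maximax → CropC; laplace → CropH (disagree)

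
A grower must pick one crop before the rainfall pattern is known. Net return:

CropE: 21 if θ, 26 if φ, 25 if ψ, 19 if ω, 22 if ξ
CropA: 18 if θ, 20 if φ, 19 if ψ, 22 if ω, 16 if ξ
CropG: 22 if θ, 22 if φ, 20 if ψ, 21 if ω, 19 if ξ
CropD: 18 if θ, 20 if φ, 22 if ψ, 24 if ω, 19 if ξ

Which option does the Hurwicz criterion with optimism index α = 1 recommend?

CropE

CropE: 1·26 + 0·19 = 26
CropA: 1·22 + 0·16 = 22
CropG: 1·22 + 0·19 = 22
CropD: 1·24 + 0·18 = 24
Highest Hurwicz score = 26 → CropE.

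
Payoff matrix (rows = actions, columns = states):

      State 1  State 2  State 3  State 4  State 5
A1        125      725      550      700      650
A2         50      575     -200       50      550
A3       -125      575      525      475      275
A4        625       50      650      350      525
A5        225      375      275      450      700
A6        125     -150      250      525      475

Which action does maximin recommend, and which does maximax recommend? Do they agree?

Row minima: A1=125, A2=-200, A3=-125, A4=50, A5=225, A6=-150
Best worst-case = 225 → A5.
Row maxima: A1=725, A2=575, A3=575, A4=650, A5=700, A6=525
Best best-case = 725 → A1.

maximin → A5; maximax → A1 (disagree)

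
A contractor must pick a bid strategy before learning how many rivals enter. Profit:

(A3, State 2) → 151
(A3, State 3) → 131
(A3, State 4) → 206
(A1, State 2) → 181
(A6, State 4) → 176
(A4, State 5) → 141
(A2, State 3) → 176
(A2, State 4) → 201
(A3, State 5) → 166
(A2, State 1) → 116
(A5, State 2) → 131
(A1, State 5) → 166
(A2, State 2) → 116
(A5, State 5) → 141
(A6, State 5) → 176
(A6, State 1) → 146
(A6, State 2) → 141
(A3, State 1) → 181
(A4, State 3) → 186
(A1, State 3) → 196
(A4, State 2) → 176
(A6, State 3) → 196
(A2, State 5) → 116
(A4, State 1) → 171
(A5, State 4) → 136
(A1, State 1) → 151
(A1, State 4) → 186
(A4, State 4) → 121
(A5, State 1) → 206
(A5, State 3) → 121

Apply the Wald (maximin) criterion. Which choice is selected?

A1

Row minima: A1=151, A2=116, A3=131, A4=121, A5=121, A6=141
Best worst-case = 151 → A1.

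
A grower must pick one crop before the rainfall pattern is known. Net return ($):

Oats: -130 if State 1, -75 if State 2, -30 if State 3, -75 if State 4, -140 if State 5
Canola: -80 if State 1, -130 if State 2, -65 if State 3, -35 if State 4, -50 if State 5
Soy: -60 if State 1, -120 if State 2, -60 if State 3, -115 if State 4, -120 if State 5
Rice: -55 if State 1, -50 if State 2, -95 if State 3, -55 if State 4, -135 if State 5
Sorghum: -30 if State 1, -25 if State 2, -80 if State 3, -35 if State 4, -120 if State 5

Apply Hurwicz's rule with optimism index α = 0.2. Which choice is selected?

Oats: 0.2·(-30) + 0.8·(-140) = -118
Canola: 0.2·(-35) + 0.8·(-130) = -111
Soy: 0.2·(-60) + 0.8·(-120) = -108
Rice: 0.2·(-50) + 0.8·(-135) = -118
Sorghum: 0.2·(-25) + 0.8·(-120) = -101
Highest Hurwicz score = -101 → Sorghum.

Sorghum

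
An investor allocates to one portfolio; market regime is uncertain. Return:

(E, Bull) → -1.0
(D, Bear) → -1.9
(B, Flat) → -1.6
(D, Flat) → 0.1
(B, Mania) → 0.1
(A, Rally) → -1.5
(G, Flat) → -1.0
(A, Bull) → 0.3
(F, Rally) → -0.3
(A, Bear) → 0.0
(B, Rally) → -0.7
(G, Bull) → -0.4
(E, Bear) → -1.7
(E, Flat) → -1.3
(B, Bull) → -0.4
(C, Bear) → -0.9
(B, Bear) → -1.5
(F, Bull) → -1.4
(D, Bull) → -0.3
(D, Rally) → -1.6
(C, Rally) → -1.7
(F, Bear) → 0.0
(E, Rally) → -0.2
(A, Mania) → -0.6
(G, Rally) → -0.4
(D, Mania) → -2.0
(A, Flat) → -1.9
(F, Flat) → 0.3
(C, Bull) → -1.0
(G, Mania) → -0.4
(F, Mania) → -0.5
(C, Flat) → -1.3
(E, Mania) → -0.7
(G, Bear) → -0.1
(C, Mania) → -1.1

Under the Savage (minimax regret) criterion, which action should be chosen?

G

Column bests: Bear=0.0, Flat=0.3, Bull=0.3, Rally=-0.2, Mania=0.1.
A regrets: 0.0, 2.2, 0.0, 1.3, 0.7 → max 2.2
B regrets: 1.5, 1.9, 0.7, 0.5, 0.0 → max 1.9
C regrets: 0.9, 1.6, 1.3, 1.5, 1.2 → max 1.6
D regrets: 1.9, 0.2, 0.6, 1.4, 2.1 → max 2.1
E regrets: 1.7, 1.6, 1.3, 0.0, 0.8 → max 1.7
F regrets: 0.0, 0.0, 1.7, 0.1, 0.6 → max 1.7
G regrets: 0.1, 1.3, 0.7, 0.2, 0.5 → max 1.3
Smallest max regret = 1.3 → G.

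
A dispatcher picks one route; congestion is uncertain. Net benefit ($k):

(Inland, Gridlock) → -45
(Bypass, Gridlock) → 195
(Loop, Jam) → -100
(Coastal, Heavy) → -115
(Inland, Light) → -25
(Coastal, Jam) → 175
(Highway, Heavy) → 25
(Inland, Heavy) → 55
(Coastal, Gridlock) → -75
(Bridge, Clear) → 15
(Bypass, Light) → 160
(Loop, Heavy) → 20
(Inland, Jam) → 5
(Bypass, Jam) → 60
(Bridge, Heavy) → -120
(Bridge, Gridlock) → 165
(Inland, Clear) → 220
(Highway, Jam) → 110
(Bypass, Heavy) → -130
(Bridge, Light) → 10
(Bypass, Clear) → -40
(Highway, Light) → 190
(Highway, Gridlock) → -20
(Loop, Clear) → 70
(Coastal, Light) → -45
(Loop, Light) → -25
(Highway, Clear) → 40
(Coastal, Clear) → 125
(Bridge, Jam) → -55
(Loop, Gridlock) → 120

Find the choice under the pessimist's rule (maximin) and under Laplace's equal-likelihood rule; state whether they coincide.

maximin → Highway; laplace → Highway (agree)

Row minima: Highway=-20, Inland=-45, Coastal=-115, Bridge=-120, Bypass=-130, Loop=-100
Best worst-case = -20 → Highway.
Row averages: Highway=69, Inland=42, Coastal=13, Bridge=3, Bypass=49, Loop=17
Highest average = 69 → Highway.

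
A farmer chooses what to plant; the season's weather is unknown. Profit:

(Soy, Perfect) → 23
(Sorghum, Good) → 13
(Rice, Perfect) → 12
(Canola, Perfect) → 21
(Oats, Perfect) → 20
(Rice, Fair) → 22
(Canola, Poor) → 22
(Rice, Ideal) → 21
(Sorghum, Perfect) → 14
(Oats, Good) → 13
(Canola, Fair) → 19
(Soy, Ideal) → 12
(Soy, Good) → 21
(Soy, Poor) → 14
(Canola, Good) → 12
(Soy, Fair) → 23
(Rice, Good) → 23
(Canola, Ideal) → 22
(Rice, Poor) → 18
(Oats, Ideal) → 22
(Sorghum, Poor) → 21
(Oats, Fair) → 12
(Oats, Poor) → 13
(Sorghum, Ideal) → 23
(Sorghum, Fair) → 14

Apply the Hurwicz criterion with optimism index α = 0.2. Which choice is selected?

Sorghum: 0.2·23 + 0.8·13 = 15
Oats: 0.2·22 + 0.8·12 = 14
Soy: 0.2·23 + 0.8·12 = 14.2
Rice: 0.2·23 + 0.8·12 = 14.2
Canola: 0.2·22 + 0.8·12 = 14
Highest Hurwicz score = 15 → Sorghum.

Sorghum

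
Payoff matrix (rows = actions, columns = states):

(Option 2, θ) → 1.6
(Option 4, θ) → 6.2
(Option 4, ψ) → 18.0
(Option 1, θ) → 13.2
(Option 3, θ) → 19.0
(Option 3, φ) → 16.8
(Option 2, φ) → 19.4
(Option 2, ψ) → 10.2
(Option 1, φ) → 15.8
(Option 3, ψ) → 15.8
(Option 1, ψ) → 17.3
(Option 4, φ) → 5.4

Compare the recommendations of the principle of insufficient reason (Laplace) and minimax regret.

Row averages: Option 1=463/30, Option 2=10.4, Option 3=17.2, Option 4=148/15
Highest average = 17.2 → Option 3.
Column bests: θ=19.0, φ=19.4, ψ=18.0.
Option 1 regrets: 5.8, 3.6, 0.7 → max 5.8
Option 2 regrets: 17.4, 0.0, 7.8 → max 17.4
Option 3 regrets: 0.0, 2.6, 2.2 → max 2.6
Option 4 regrets: 12.8, 14.0, 0.0 → max 14.0
Smallest max regret = 2.6 → Option 3.

laplace → Option 3; minimax regret → Option 3 (agree)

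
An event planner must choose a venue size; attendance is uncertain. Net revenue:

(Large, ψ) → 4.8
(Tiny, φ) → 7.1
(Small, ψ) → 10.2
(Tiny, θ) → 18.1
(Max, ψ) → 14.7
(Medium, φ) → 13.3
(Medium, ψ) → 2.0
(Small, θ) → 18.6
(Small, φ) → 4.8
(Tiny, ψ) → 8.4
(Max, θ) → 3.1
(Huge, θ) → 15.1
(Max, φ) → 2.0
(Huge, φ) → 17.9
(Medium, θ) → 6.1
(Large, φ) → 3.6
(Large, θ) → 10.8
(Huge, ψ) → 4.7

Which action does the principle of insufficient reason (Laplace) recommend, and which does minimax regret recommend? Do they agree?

Row averages: Tiny=11.2, Small=11.2, Medium=107/15, Large=6.4, Huge=377/30, Max=6.6
Highest average = 377/30 → Huge.
Column bests: θ=18.6, φ=17.9, ψ=14.7.
Tiny regrets: 0.5, 10.8, 6.3 → max 10.8
Small regrets: 0.0, 13.1, 4.5 → max 13.1
Medium regrets: 12.5, 4.6, 12.7 → max 12.7
Large regrets: 7.8, 14.3, 9.9 → max 14.3
Huge regrets: 3.5, 0.0, 10.0 → max 10.0
Max regrets: 15.5, 15.9, 0.0 → max 15.9
Smallest max regret = 10.0 → Huge.

laplace → Huge; minimax regret → Huge (agree)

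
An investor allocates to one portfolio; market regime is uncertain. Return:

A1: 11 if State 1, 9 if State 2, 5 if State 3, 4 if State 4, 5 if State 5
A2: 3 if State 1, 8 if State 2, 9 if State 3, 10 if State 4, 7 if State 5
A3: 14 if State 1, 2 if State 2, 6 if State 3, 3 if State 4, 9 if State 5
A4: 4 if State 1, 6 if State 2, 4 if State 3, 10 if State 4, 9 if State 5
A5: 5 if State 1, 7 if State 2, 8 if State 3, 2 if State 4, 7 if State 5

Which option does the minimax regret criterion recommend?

A1

Column bests: State 1=14, State 2=9, State 3=9, State 4=10, State 5=9.
A1 regrets: 3, 0, 4, 6, 4 → max 6
A2 regrets: 11, 1, 0, 0, 2 → max 11
A3 regrets: 0, 7, 3, 7, 0 → max 7
A4 regrets: 10, 3, 5, 0, 0 → max 10
A5 regrets: 9, 2, 1, 8, 2 → max 9
Smallest max regret = 6 → A1.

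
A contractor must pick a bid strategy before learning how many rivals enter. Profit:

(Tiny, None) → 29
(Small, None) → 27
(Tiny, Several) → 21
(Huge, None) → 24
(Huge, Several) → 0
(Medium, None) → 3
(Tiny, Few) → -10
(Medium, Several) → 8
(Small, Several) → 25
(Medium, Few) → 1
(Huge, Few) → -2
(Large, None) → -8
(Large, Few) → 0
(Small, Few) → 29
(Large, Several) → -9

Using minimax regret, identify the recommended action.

Small

Column bests: None=29, Few=29, Several=25.
Tiny regrets: 0, 39, 4 → max 39
Small regrets: 2, 0, 0 → max 2
Medium regrets: 26, 28, 17 → max 28
Large regrets: 37, 29, 34 → max 37
Huge regrets: 5, 31, 25 → max 31
Smallest max regret = 2 → Small.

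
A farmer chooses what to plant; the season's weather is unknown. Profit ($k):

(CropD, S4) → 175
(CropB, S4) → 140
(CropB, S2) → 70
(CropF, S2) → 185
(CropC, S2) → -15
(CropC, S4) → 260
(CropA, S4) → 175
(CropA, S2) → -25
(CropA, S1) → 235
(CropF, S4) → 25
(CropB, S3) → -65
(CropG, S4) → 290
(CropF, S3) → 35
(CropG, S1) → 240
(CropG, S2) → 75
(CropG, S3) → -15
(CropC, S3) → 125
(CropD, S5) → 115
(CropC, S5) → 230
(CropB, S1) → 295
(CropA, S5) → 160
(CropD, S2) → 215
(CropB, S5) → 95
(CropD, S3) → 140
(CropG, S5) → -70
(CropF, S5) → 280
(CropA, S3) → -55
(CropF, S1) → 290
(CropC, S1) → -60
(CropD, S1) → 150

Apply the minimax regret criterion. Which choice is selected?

Column bests: S1=295, S2=215, S3=140, S4=290, S5=280.
CropA regrets: 60, 240, 195, 115, 120 → max 240
CropD regrets: 145, 0, 0, 115, 165 → max 165
CropB regrets: 0, 145, 205, 150, 185 → max 205
CropG regrets: 55, 140, 155, 0, 350 → max 350
CropC regrets: 355, 230, 15, 30, 50 → max 355
CropF regrets: 5, 30, 105, 265, 0 → max 265
Smallest max regret = 165 → CropD.

CropD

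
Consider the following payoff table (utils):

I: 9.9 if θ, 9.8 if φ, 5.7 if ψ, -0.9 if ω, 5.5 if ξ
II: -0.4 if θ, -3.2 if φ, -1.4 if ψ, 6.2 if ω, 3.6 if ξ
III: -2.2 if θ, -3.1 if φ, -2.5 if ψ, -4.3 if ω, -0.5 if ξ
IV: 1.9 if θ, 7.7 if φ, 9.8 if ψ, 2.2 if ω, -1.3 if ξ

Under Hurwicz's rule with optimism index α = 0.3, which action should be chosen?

I: 0.3·9.9 + 0.7·(-0.9) = 2.34
II: 0.3·6.2 + 0.7·(-3.2) = -0.38
III: 0.3·(-0.5) + 0.7·(-4.3) = -3.16
IV: 0.3·9.8 + 0.7·(-1.3) = 2.03
Highest Hurwicz score = 2.34 → I.

I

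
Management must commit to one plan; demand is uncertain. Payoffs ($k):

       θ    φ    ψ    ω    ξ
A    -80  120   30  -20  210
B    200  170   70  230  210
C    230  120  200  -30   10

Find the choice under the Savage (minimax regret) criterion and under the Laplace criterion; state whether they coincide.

minimax regret → B; laplace → B (agree)

Column bests: θ=230, φ=170, ψ=200, ω=230, ξ=210.
A regrets: 310, 50, 170, 250, 0 → max 310
B regrets: 30, 0, 130, 0, 0 → max 130
C regrets: 0, 50, 0, 260, 200 → max 260
Smallest max regret = 130 → B.
Row averages: A=52, B=176, C=106
Highest average = 176 → B.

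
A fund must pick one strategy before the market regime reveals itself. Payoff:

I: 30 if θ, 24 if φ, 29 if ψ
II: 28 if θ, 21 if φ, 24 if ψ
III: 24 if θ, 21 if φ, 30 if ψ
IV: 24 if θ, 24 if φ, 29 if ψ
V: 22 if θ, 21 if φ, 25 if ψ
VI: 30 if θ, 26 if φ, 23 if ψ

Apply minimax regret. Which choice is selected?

I

Column bests: θ=30, φ=26, ψ=30.
I regrets: 0, 2, 1 → max 2
II regrets: 2, 5, 6 → max 6
III regrets: 6, 5, 0 → max 6
IV regrets: 6, 2, 1 → max 6
V regrets: 8, 5, 5 → max 8
VI regrets: 0, 0, 7 → max 7
Smallest max regret = 2 → I.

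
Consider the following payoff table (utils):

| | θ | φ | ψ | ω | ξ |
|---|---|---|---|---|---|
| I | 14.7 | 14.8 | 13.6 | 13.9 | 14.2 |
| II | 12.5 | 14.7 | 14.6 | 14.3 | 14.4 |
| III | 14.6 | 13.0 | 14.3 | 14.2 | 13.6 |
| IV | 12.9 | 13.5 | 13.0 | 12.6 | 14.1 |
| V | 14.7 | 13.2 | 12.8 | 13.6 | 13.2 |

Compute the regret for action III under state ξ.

0.8

Best payoff under ξ is 14.4.
Regret = 14.4 − 13.6 = 0.8.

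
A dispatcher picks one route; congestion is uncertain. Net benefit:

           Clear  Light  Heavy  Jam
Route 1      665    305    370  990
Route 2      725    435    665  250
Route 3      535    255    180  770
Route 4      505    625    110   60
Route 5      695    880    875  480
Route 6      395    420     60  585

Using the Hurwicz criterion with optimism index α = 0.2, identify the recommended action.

Route 1: 0.2·990 + 0.8·305 = 442
Route 2: 0.2·725 + 0.8·250 = 345
Route 3: 0.2·770 + 0.8·180 = 298
Route 4: 0.2·625 + 0.8·60 = 173
Route 5: 0.2·880 + 0.8·480 = 560
Route 6: 0.2·585 + 0.8·60 = 165
Highest Hurwicz score = 560 → Route 5.

Route 5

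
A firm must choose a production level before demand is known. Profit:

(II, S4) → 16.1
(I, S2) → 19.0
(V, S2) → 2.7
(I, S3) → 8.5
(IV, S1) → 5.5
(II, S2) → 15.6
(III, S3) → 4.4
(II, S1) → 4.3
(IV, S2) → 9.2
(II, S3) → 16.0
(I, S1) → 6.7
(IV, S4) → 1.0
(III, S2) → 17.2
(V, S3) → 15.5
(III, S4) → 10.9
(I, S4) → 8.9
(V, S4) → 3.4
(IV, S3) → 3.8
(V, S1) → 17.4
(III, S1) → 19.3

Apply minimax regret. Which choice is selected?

Column bests: S1=19.3, S2=19.0, S3=16.0, S4=16.1.
I regrets: 12.6, 0.0, 7.5, 7.2 → max 12.6
II regrets: 15.0, 3.4, 0.0, 0.0 → max 15.0
III regrets: 0.0, 1.8, 11.6, 5.2 → max 11.6
IV regrets: 13.8, 9.8, 12.2, 15.1 → max 15.1
V regrets: 1.9, 16.3, 0.5, 12.7 → max 16.3
Smallest max regret = 11.6 → III.

III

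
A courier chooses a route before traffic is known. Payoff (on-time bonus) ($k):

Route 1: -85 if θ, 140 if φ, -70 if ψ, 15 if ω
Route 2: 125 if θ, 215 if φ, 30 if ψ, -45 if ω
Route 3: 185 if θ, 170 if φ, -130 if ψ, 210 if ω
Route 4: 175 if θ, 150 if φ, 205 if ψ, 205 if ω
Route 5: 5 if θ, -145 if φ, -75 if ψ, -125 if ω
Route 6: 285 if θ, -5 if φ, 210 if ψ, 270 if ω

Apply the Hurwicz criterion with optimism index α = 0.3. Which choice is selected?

Route 1: 0.3·140 + 0.7·(-85) = -17.5
Route 2: 0.3·215 + 0.7·(-45) = 33
Route 3: 0.3·210 + 0.7·(-130) = -28
Route 4: 0.3·205 + 0.7·150 = 166.5
Route 5: 0.3·5 + 0.7·(-145) = -100
Route 6: 0.3·285 + 0.7·(-5) = 82
Highest Hurwicz score = 166.5 → Route 4.

Route 4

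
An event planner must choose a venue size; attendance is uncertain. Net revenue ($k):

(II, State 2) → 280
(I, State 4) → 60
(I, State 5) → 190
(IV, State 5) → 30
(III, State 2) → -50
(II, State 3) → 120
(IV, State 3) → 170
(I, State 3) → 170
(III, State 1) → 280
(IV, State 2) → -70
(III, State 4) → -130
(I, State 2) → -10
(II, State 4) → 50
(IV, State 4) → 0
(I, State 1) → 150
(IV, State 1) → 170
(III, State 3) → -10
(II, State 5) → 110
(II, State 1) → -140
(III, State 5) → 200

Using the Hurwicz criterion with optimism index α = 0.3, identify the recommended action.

I: 0.3·190 + 0.7·(-10) = 50
II: 0.3·280 + 0.7·(-140) = -14
III: 0.3·280 + 0.7·(-130) = -7
IV: 0.3·170 + 0.7·(-70) = 2
Highest Hurwicz score = 50 → I.

I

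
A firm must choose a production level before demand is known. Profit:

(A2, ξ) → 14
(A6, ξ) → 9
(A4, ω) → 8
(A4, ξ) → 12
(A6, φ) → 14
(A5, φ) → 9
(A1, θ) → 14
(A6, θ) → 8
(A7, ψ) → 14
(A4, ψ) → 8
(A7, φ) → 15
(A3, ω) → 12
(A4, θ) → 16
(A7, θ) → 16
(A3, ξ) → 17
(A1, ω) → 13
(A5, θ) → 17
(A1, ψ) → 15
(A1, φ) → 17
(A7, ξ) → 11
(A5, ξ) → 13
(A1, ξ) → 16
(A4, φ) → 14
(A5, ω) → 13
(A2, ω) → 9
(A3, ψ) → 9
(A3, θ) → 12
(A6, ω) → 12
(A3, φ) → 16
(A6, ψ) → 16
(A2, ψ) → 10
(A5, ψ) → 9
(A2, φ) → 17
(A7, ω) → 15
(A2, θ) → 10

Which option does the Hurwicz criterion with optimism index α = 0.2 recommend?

A1: 0.2·17 + 0.8·13 = 13.8
A2: 0.2·17 + 0.8·9 = 10.6
A3: 0.2·17 + 0.8·9 = 10.6
A4: 0.2·16 + 0.8·8 = 9.6
A5: 0.2·17 + 0.8·9 = 10.6
A6: 0.2·16 + 0.8·8 = 9.6
A7: 0.2·16 + 0.8·11 = 12
Highest Hurwicz score = 13.8 → A1.

A1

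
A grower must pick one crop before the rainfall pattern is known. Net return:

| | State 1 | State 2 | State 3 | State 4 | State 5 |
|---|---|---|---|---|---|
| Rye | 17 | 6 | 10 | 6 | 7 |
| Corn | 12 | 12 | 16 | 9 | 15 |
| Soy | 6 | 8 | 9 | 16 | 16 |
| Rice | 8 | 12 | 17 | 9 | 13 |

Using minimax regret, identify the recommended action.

Corn

Column bests: State 1=17, State 2=12, State 3=17, State 4=16, State 5=16.
Rye regrets: 0, 6, 7, 10, 9 → max 10
Corn regrets: 5, 0, 1, 7, 1 → max 7
Soy regrets: 11, 4, 8, 0, 0 → max 11
Rice regrets: 9, 0, 0, 7, 3 → max 9
Smallest max regret = 7 → Corn.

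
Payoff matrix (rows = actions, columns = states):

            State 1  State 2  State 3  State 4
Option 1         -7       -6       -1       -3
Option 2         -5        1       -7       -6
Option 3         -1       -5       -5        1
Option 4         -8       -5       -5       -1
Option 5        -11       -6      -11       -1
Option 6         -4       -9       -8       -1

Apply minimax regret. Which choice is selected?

Column bests: State 1=-1, State 2=1, State 3=-1, State 4=1.
Option 1 regrets: 6, 7, 0, 4 → max 7
Option 2 regrets: 4, 0, 6, 7 → max 7
Option 3 regrets: 0, 6, 4, 0 → max 6
Option 4 regrets: 7, 6, 4, 2 → max 7
Option 5 regrets: 10, 7, 10, 2 → max 10
Option 6 regrets: 3, 10, 7, 2 → max 10
Smallest max regret = 6 → Option 3.

Option 3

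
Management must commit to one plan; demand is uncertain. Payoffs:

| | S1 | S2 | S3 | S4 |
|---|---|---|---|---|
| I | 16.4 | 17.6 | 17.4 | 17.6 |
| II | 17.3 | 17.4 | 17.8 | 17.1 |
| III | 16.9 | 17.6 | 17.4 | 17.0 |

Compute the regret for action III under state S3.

Best payoff under S3 is 17.8.
Regret = 17.8 − 17.4 = 0.4.

0.4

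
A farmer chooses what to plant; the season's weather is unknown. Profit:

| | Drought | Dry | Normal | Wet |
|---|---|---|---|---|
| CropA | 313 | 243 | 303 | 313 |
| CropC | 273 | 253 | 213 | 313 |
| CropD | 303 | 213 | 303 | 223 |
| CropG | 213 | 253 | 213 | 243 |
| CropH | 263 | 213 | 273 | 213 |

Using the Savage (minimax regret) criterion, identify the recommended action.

CropA

Column bests: Drought=313, Dry=253, Normal=303, Wet=313.
CropA regrets: 0, 10, 0, 0 → max 10
CropC regrets: 40, 0, 90, 0 → max 90
CropD regrets: 10, 40, 0, 90 → max 90
CropG regrets: 100, 0, 90, 70 → max 100
CropH regrets: 50, 40, 30, 100 → max 100
Smallest max regret = 10 → CropA.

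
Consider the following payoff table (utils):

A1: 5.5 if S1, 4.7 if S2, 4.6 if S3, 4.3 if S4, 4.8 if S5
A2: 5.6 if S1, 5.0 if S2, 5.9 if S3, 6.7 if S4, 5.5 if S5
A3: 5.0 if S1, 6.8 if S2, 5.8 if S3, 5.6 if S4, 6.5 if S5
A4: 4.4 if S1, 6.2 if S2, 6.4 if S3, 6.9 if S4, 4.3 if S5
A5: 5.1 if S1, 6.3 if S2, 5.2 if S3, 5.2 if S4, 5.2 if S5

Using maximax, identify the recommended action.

Row maxima: A1=5.5, A2=6.7, A3=6.8, A4=6.9, A5=6.3
Best best-case = 6.9 → A4.

A4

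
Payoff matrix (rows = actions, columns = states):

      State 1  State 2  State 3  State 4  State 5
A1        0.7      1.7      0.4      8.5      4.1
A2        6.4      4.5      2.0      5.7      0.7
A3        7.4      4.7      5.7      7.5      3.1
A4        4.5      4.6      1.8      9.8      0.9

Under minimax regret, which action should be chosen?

Column bests: State 1=7.4, State 2=4.7, State 3=5.7, State 4=9.8, State 5=4.1.
A1 regrets: 6.7, 3.0, 5.3, 1.3, 0.0 → max 6.7
A2 regrets: 1.0, 0.2, 3.7, 4.1, 3.4 → max 4.1
A3 regrets: 0.0, 0.0, 0.0, 2.3, 1.0 → max 2.3
A4 regrets: 2.9, 0.1, 3.9, 0.0, 3.2 → max 3.9
Smallest max regret = 2.3 → A3.

A3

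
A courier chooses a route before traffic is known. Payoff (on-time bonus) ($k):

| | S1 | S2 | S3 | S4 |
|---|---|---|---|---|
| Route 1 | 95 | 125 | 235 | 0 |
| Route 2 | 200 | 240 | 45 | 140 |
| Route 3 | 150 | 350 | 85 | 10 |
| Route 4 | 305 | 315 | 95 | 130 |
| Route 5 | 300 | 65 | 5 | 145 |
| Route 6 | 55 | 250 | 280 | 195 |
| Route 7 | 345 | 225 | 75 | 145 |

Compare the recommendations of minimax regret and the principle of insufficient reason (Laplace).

minimax regret → Route 4; laplace → Route 4 (agree)

Column bests: S1=345, S2=350, S3=280, S4=195.
Route 1 regrets: 250, 225, 45, 195 → max 250
Route 2 regrets: 145, 110, 235, 55 → max 235
Route 3 regrets: 195, 0, 195, 185 → max 195
Route 4 regrets: 40, 35, 185, 65 → max 185
Route 5 regrets: 45, 285, 275, 50 → max 285
Route 6 regrets: 290, 100, 0, 0 → max 290
Route 7 regrets: 0, 125, 205, 50 → max 205
Smallest max regret = 185 → Route 4.
Row averages: Route 1=113.75, Route 2=156.25, Route 3=148.75, Route 4=211.25, Route 5=128.75, Route 6=195, Route 7=197.5
Highest average = 211.25 → Route 4.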